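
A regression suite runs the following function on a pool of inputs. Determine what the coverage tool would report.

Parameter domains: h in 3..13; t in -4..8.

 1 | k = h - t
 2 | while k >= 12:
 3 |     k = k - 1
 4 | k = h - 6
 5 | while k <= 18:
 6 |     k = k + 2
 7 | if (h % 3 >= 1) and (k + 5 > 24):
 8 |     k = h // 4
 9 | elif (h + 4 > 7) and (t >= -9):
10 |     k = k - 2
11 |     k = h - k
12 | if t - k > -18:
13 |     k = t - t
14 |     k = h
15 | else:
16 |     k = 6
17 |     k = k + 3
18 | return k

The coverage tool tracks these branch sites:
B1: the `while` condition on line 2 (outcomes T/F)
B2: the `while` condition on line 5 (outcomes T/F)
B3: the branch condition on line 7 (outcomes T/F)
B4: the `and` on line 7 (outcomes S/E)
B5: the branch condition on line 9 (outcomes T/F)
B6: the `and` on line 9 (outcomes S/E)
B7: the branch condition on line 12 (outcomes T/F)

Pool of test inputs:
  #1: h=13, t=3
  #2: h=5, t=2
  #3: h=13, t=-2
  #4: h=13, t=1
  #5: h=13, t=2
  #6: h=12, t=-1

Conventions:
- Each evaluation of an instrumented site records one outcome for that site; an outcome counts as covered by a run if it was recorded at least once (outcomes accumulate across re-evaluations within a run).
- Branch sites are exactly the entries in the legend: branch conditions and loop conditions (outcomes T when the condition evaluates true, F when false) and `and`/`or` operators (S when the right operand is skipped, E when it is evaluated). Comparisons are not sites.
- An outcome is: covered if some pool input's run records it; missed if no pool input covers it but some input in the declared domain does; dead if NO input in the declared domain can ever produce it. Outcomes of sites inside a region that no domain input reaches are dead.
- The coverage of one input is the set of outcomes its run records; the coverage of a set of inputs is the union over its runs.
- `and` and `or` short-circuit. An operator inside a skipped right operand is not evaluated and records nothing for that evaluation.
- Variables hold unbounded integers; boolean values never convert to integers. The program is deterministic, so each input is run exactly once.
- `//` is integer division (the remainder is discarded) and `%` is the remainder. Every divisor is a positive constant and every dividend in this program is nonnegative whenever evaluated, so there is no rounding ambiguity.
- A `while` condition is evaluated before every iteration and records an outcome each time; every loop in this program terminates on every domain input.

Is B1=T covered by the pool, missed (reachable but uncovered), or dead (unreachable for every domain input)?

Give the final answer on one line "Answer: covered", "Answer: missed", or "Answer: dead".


B1=T is recorded by pool input(s) 3, 4, 6 -> covered
Answer: covered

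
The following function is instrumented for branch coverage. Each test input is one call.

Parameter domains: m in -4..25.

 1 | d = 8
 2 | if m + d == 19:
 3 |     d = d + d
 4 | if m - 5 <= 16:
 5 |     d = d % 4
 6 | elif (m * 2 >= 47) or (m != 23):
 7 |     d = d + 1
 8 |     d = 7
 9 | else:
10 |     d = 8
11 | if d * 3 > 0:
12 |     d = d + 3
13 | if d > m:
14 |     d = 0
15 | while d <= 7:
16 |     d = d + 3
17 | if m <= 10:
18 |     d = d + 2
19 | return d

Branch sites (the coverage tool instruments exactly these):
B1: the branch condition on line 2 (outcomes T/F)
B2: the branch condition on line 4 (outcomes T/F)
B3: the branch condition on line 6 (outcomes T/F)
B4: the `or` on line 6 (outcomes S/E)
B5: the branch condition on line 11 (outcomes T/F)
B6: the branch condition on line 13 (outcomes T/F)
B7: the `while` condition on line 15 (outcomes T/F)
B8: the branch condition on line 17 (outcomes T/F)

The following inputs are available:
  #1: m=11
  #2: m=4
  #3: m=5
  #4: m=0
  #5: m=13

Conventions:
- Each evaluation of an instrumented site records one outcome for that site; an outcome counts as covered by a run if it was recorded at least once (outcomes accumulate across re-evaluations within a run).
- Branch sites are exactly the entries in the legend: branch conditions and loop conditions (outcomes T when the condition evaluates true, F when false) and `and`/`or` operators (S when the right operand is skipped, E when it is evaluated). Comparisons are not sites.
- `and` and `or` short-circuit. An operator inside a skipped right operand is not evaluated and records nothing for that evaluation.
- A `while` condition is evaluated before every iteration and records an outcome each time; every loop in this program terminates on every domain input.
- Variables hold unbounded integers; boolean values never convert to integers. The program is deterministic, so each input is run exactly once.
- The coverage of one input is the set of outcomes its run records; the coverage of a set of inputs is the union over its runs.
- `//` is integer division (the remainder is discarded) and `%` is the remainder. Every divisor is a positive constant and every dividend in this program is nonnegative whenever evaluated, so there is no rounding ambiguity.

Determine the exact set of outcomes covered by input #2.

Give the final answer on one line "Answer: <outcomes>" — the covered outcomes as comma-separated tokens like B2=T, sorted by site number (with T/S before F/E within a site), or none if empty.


Running input #2 (m=4), event by event:
  B1->F, B2->T, B5->F, B6->F, B7->T, B7->T, B7->T, B7->F, B8->T
deduplicating events, the covered set is: B1=F, B2=T, B5=F, B6=F, B7=T, B7=F, B8=T
Answer: B1=F, B2=T, B5=F, B6=F, B7=T, B7=F, B8=T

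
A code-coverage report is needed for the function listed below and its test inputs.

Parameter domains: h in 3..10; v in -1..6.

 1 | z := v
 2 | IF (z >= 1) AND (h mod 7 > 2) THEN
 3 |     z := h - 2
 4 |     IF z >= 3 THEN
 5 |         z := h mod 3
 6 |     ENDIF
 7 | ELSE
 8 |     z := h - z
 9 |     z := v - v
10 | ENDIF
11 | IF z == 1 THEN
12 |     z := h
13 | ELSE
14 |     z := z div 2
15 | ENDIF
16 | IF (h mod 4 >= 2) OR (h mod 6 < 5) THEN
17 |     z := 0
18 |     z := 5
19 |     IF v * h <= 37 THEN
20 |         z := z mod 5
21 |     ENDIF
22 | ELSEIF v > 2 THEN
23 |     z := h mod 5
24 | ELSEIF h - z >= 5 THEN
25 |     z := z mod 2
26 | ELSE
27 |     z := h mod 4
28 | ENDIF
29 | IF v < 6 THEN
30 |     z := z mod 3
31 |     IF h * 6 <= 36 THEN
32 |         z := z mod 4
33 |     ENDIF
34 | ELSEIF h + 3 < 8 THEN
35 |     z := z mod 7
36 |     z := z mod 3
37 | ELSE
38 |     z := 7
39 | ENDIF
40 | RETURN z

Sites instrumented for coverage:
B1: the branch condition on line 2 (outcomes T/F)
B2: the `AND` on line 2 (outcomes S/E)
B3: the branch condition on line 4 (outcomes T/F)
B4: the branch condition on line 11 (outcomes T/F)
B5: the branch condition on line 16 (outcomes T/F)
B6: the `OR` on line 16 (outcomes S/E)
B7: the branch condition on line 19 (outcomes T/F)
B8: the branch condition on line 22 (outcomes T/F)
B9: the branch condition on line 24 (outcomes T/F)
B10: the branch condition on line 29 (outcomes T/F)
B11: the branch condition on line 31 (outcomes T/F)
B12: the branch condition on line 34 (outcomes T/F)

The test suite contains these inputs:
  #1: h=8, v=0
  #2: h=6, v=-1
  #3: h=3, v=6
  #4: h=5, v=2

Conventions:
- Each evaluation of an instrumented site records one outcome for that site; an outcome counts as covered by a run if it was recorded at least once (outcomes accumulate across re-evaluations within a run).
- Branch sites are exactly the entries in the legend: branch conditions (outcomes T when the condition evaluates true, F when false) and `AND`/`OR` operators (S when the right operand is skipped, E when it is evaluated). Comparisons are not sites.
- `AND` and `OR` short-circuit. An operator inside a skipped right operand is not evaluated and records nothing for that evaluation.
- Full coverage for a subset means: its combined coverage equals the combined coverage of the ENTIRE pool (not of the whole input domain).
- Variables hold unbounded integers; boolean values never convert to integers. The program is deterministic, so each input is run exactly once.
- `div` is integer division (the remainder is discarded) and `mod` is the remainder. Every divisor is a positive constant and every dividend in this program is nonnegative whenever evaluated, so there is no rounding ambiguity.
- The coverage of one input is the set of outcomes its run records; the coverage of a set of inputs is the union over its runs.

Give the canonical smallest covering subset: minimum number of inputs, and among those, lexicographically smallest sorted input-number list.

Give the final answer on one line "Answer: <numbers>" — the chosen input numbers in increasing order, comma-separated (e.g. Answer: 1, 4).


run #1 (h=8, v=0) runs B2->S, B1->F, B4->F, B6->E, B5->T, B7->T, B10->T, B11->F; records B1=F, B2=S, B4=F, B5=T, B6=E, B7=T, B10=T, B11=F
run #2 (h=6, v=-1) runs B2->S, B1->F, B4->F, B6->S, B5->T, B7->T, B10->T, B11->T; records B1=F, B2=S, B4=F, B5=T, B6=S, B7=T, B10=T, B11=T
run #3 (h=3, v=6) runs B2->E, B1->T, B3->F, B4->T, B6->S, B5->T, B7->T, B10->F, B12->T; records B1=T, B2=E, B3=F, B4=T, B5=T, B6=S, B7=T, B10=F, B12=T
run #4 (h=5, v=2) runs B2->E, B1->T, B3->T, B4->F, B6->E, B5->F, B8->F, B9->F, B10->T, B11->T; records B1=T, B2=E, B3=T, B4=F, B5=F, B6=E, B8=F, B9=F, B10=T, B11=T
the full pool covers 20 outcomes: B1=T, B1=F, B2=S, B2=E, B3=T, B3=F, B4=T, B4=F, B5=T, B5=F, B6=S, B6=E, B7=T, B8=F, B9=F, B10=T, B10=F, B11=T, B11=F, B12=T
every size-1 subset falls short of the 20 outcomes (best: 10/20)
every size-2 subset falls short of the 20 outcomes (best: 17/20)
at size 3, {1, 3, 4} reaches all 20 outcomes; every lexicographically earlier size-3 subset fails
Answer: 1, 3, 4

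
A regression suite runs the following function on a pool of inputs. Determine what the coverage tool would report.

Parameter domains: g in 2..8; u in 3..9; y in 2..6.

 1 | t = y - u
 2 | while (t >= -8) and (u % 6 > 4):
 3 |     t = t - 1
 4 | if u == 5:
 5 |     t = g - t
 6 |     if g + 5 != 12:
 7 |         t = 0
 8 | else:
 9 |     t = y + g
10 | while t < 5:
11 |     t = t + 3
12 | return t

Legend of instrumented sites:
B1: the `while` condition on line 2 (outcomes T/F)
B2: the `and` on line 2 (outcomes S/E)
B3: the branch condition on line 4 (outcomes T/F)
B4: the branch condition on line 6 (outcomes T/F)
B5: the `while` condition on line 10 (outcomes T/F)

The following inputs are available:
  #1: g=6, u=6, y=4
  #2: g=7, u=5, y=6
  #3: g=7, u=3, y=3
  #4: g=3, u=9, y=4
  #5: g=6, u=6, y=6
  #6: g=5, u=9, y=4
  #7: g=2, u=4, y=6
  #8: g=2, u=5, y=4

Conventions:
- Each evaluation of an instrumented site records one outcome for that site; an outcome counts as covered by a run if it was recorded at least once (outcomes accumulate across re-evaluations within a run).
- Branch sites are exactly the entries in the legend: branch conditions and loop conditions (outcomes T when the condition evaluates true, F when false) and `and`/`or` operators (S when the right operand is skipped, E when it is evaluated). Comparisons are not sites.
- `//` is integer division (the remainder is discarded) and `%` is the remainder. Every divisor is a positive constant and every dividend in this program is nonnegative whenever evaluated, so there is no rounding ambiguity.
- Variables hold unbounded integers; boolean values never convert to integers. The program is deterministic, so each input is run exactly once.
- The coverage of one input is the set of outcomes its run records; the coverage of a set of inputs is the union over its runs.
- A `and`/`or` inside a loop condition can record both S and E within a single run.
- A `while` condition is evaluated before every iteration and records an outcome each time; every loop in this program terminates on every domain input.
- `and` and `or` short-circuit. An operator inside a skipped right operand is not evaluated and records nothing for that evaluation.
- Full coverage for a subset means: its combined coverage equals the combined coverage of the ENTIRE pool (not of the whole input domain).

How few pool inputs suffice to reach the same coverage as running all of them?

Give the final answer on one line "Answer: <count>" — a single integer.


run #1 (g=6, u=6, y=4) runs B2->E, B1->F, B3->F, B5->F; records B1=F, B2=E, B3=F, B5=F
run #2 (g=7, u=5, y=6) runs B2->E, B1->T, B2->E, B1->T, B2->E, B1->T, B2->E, B1->T, B2->E, B1->T, B2->E, B1->T, B2->E, B1->T, ...; records B1=T, B1=F, B2=S, B2=E, B3=T, B4=F, B5=F
run #3 (g=7, u=3, y=3) runs B2->E, B1->F, B3->F, B5->F; records B1=F, B2=E, B3=F, B5=F
run #4 (g=3, u=9, y=4) runs B2->E, B1->F, B3->F, B5->F; records B1=F, B2=E, B3=F, B5=F
run #5 (g=6, u=6, y=6) runs B2->E, B1->F, B3->F, B5->F; records B1=F, B2=E, B3=F, B5=F
run #6 (g=5, u=9, y=4) runs B2->E, B1->F, B3->F, B5->F; records B1=F, B2=E, B3=F, B5=F
run #7 (g=2, u=4, y=6) runs B2->E, B1->F, B3->F, B5->F; records B1=F, B2=E, B3=F, B5=F
run #8 (g=2, u=5, y=4) runs B2->E, B1->T, B2->E, B1->T, B2->E, B1->T, B2->E, B1->T, B2->E, B1->T, B2->E, B1->T, B2->E, B1->T, ...; records B1=T, B1=F, B2=S, B2=E, B3=T, B4=T, B5=T, B5=F
the full pool covers 10 outcomes: B1=T, B1=F, B2=S, B2=E, B3=T, B3=F, B4=T, B4=F, B5=T, B5=F
no size-1 subset reaches all 10 outcomes (best union: 8/10)
no size-2 subset reaches all 10 outcomes (best union: 9/10)
inputs {1, 2, 8} (size 3) cover everything; no size-3 subset with a lexicographically smaller index list covers all 10
Answer: 3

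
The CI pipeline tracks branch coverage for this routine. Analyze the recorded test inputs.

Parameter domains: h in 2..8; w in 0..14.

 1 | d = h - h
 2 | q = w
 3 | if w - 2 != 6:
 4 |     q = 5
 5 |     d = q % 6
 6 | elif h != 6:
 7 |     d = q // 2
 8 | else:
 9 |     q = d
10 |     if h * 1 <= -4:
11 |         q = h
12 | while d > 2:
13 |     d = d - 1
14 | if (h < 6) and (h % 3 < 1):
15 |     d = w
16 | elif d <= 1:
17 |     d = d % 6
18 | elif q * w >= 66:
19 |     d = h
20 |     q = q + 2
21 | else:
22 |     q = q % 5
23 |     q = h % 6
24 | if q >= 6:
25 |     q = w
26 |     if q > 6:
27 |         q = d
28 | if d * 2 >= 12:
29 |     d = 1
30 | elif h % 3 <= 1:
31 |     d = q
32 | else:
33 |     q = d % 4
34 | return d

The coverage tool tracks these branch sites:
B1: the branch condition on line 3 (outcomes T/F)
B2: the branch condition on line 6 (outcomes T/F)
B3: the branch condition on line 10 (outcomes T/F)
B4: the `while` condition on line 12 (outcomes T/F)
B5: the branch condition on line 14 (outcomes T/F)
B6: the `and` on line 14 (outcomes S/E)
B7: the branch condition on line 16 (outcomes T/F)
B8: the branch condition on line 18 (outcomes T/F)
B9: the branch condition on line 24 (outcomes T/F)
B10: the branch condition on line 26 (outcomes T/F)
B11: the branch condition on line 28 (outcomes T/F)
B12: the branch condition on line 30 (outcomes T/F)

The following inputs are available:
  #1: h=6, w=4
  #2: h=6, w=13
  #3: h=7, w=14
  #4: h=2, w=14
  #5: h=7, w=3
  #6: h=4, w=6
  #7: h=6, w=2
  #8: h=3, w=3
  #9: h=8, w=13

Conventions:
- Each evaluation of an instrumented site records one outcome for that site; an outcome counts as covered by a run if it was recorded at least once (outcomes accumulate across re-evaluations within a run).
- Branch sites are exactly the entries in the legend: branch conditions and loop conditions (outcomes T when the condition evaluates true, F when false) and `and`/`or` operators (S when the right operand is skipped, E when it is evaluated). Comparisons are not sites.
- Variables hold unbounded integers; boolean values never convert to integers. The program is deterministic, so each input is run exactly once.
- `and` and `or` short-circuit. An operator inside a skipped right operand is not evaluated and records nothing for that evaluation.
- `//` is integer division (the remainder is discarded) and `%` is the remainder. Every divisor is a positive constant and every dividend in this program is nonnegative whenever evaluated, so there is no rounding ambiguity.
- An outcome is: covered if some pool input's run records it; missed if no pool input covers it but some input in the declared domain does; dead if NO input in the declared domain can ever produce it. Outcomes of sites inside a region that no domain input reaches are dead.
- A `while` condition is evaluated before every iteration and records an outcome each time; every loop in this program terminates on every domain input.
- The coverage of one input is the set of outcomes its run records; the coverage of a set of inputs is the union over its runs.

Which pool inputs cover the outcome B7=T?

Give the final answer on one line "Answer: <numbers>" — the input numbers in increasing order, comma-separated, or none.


input #1 (h=6, w=4): does not record B7=T
input #2 (h=6, w=13): does not record B7=T
input #3 (h=7, w=14): does not record B7=T
input #4 (h=2, w=14): does not record B7=T
input #5 (h=7, w=3): does not record B7=T
input #6 (h=4, w=6): does not record B7=T
input #7 (h=6, w=2): does not record B7=T
input #8 (h=3, w=3): does not record B7=T
input #9 (h=8, w=13): does not record B7=T
Answer: none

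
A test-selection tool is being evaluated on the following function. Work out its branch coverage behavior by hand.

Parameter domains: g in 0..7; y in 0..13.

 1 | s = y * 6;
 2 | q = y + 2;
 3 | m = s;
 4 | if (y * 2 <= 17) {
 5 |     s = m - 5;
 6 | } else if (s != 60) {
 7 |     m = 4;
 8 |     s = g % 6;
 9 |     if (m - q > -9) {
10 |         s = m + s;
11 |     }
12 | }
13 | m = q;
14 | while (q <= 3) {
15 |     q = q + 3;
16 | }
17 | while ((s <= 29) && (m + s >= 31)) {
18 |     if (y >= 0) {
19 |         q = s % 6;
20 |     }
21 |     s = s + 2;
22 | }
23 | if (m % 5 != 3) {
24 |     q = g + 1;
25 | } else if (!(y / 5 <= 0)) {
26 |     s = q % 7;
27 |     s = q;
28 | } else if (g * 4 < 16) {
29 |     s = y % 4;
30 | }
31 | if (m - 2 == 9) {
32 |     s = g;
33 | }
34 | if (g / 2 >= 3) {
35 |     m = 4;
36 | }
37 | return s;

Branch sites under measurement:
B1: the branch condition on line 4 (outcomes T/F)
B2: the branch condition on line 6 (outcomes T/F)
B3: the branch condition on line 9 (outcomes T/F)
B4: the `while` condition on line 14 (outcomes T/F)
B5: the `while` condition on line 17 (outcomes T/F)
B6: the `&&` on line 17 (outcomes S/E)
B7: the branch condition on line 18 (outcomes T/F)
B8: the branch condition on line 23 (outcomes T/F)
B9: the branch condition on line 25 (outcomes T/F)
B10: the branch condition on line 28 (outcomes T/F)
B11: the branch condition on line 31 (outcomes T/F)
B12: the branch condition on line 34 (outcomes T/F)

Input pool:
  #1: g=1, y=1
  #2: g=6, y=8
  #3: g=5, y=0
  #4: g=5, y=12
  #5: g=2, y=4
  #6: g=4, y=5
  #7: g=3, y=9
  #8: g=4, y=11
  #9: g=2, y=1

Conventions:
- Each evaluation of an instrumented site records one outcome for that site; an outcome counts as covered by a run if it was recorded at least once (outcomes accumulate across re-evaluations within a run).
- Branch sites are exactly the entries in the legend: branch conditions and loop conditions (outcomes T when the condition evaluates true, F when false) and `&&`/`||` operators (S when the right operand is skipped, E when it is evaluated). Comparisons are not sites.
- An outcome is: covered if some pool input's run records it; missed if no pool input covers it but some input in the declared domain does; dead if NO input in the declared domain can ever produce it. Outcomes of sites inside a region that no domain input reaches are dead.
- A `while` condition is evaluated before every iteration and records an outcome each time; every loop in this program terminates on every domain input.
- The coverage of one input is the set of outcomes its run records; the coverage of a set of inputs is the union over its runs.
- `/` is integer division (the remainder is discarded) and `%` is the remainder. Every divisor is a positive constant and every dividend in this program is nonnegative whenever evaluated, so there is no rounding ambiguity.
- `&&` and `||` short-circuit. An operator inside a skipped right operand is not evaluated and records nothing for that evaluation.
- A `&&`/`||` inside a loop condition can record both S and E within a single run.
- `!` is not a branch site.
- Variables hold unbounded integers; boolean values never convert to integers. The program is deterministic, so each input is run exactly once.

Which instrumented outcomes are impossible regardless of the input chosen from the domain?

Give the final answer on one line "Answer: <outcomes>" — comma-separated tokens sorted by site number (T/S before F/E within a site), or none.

running all 112 domain inputs and tallying outcomes:
  B7=F: no domain input ever produces it -> dead
  reachable outcomes have witnesses, e.g. B1=T (e.g. g=0, y=0), B1=F (e.g. g=0, y=9), B2=T (e.g. g=0, y=9), B2=F (e.g. g=0, y=10)

Answer: B7=F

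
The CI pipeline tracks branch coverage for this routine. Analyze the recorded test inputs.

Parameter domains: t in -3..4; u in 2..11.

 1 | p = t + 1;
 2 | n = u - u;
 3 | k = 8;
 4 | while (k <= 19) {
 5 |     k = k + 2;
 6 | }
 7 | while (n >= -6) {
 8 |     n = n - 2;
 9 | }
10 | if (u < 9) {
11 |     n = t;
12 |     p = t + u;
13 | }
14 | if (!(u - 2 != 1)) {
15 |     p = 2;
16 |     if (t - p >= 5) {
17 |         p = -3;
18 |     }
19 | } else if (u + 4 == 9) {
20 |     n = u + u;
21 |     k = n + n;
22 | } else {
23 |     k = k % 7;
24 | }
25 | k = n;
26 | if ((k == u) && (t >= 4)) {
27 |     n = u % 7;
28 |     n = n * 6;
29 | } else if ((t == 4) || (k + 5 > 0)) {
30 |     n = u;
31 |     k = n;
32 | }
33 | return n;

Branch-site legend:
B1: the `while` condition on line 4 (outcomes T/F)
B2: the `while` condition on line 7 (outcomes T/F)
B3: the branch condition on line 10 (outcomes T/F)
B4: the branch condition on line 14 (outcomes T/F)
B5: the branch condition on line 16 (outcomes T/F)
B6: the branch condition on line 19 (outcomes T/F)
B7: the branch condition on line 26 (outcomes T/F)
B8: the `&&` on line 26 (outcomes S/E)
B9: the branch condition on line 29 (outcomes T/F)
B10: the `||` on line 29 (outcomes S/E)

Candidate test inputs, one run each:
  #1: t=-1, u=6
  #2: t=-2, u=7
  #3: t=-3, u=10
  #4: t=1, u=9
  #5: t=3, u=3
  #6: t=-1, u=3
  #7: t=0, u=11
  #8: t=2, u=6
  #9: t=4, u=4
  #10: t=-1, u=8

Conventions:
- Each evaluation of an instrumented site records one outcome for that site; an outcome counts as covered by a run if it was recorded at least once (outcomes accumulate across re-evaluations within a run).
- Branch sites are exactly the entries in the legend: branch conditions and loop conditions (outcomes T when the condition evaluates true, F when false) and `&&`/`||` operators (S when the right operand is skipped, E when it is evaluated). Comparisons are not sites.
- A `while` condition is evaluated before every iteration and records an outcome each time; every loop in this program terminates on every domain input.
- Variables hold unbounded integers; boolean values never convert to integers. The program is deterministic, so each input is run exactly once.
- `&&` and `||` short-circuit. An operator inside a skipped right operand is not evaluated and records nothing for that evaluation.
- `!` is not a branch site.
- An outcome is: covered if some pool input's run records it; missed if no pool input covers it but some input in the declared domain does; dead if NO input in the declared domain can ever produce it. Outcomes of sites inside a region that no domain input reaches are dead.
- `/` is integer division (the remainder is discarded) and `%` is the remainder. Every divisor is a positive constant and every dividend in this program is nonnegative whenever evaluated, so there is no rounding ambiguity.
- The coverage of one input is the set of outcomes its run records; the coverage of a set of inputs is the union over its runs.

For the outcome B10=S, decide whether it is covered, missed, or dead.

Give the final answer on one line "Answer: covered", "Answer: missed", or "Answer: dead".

no pool input records B10=S
but domain input (t=4, u=2) does record it -> reachable, so missed

Answer: missed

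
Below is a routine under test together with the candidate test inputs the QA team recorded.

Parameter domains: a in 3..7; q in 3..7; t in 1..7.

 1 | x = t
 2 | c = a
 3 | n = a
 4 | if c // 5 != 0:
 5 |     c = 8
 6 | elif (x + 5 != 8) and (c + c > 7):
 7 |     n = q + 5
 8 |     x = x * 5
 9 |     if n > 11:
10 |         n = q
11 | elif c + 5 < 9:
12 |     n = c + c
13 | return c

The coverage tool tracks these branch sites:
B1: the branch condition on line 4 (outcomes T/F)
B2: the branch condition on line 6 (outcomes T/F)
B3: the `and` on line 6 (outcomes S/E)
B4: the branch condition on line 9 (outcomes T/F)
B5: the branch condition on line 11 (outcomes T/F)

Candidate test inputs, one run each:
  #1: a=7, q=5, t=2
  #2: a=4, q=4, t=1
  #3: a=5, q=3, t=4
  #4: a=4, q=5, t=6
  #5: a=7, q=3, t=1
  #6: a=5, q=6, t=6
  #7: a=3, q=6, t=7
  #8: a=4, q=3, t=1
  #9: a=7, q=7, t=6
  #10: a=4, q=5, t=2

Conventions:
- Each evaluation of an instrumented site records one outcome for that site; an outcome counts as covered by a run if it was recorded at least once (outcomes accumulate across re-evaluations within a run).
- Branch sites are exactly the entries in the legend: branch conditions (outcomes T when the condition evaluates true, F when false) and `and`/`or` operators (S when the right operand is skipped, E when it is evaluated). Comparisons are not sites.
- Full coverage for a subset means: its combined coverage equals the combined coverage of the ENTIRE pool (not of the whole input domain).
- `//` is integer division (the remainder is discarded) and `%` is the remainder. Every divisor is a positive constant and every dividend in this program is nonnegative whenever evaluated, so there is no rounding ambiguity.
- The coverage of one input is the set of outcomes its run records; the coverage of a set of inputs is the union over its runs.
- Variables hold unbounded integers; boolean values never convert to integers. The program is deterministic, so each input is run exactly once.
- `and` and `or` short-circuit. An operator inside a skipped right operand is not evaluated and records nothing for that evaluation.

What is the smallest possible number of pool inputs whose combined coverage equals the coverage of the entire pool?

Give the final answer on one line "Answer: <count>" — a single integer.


input #1 (a=7, q=5, t=2): events B1->T; covers B1=T
input #2 (a=4, q=4, t=1): events B1->F, B3->E, B2->T, B4->F; covers B1=F, B2=T, B3=E, B4=F
input #3 (a=5, q=3, t=4): events B1->T; covers B1=T
input #4 (a=4, q=5, t=6): events B1->F, B3->E, B2->T, B4->F; covers B1=F, B2=T, B3=E, B4=F
input #5 (a=7, q=3, t=1): events B1->T; covers B1=T
input #6 (a=5, q=6, t=6): events B1->T; covers B1=T
input #7 (a=3, q=6, t=7): events B1->F, B3->E, B2->F, B5->T; covers B1=F, B2=F, B3=E, B5=T
input #8 (a=4, q=3, t=1): events B1->F, B3->E, B2->T, B4->F; covers B1=F, B2=T, B3=E, B4=F
input #9 (a=7, q=7, t=6): events B1->T; covers B1=T
input #10 (a=4, q=5, t=2): events B1->F, B3->E, B2->T, B4->F; covers B1=F, B2=T, B3=E, B4=F
together the pool reaches 7 outcomes: B1=T, B1=F, B2=T, B2=F, B3=E, B4=F, B5=T
size 1 is not enough: best union over all size-1 subsets is 4/7
size 2 is not enough: best union over all size-2 subsets is 6/7
at size 3, {1, 2, 7} reaches all 7 outcomes; every lexicographically earlier size-3 subset fails
Answer: 3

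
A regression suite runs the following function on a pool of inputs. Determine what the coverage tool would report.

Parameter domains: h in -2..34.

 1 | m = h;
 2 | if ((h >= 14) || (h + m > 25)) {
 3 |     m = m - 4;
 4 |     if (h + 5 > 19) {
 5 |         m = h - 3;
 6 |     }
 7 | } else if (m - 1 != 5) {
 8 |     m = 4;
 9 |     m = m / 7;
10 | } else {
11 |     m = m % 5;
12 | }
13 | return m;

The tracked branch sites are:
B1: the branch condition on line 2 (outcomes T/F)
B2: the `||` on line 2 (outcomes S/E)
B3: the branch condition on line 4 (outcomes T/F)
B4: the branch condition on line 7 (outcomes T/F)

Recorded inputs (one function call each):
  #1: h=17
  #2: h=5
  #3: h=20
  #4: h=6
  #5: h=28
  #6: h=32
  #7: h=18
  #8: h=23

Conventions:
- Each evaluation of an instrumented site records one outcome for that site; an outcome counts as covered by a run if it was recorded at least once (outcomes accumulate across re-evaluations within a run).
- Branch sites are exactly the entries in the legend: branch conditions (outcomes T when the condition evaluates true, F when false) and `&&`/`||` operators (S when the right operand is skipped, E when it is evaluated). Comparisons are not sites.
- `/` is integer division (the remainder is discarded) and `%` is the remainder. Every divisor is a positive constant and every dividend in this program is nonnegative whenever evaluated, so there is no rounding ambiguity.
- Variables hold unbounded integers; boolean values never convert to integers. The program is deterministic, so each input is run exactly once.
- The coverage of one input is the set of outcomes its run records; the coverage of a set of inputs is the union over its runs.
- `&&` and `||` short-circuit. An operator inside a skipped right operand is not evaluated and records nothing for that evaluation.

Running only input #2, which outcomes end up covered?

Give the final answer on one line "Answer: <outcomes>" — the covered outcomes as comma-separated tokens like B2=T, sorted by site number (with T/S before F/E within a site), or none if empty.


Running input #2 (h=5), event by event:
  B2->E, B1->F, B4->T
as a set, this run covers: B1=F, B2=E, B4=T
Answer: B1=F, B2=E, B4=T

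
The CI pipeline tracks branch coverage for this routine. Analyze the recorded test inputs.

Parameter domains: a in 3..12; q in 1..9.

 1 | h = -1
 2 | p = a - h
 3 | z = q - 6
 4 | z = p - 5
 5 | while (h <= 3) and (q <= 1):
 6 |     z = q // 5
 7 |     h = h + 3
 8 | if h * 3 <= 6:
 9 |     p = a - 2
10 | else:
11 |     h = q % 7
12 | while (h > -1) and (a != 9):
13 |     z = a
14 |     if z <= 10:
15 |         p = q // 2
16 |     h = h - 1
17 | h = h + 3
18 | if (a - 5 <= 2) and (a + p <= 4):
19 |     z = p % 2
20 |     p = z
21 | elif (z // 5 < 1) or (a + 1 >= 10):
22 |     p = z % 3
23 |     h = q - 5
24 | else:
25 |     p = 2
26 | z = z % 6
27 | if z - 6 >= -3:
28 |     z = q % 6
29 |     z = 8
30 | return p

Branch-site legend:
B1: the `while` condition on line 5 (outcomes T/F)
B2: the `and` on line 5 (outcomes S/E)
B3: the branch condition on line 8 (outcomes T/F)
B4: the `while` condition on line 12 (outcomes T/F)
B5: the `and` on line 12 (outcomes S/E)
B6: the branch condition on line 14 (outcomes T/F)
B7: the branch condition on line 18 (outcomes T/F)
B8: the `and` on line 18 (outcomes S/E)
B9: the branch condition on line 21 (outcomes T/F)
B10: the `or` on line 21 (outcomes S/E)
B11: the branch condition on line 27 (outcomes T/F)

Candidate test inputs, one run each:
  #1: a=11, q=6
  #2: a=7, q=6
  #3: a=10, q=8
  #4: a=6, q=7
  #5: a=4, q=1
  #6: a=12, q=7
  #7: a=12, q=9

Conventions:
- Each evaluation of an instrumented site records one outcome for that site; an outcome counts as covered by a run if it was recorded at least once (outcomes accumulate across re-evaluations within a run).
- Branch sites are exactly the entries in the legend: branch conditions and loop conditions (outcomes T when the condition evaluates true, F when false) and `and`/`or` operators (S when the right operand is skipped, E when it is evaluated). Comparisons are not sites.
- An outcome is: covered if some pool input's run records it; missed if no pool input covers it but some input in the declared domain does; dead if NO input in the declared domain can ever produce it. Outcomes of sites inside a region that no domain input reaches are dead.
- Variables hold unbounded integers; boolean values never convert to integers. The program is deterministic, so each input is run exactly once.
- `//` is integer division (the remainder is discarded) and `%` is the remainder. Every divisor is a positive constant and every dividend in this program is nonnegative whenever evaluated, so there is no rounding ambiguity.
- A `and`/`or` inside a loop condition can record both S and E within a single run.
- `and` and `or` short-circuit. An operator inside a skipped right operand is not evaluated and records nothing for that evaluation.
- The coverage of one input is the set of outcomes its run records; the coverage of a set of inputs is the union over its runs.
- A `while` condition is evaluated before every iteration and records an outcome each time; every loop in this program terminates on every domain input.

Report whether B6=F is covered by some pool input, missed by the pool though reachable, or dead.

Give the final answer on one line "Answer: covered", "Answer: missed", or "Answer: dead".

no pool input records B6=F
but domain input (a=11, q=1) does record it -> reachable, so missed

Answer: missed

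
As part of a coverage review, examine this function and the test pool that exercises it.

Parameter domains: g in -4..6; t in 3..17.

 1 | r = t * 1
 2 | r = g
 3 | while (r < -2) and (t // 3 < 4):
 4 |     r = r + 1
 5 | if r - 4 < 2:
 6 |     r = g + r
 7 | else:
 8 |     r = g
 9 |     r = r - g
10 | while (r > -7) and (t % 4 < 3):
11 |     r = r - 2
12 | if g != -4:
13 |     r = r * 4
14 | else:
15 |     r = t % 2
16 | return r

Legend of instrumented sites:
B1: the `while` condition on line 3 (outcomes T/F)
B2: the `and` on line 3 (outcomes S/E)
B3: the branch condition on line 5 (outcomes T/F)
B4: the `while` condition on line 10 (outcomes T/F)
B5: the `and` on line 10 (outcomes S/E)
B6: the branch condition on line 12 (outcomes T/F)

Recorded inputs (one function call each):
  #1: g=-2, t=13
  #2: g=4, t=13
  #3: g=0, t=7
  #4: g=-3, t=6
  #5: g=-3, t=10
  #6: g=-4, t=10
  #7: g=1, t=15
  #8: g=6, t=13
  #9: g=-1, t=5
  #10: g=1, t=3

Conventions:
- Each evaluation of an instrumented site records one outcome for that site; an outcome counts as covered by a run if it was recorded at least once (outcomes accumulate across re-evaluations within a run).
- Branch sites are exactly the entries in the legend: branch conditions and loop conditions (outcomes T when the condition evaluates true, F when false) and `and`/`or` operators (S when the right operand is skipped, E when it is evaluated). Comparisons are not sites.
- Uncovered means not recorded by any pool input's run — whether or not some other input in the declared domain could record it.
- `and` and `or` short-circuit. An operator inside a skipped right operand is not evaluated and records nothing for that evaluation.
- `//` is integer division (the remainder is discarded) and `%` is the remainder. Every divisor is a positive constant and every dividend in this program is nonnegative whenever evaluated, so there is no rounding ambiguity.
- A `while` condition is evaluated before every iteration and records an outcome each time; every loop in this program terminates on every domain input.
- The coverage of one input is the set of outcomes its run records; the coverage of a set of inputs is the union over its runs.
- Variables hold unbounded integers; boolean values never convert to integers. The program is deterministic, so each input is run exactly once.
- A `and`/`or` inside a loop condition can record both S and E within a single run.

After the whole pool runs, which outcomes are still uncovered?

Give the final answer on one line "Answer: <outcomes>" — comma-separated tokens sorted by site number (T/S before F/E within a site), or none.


run #1 (g=-2, t=13) records B1=F, B2=S, B3=T, B4=T, B4=F, B5=S, B5=E, B6=T
run #2 (g=4, t=13) records B1=F, B2=S, B3=T, B4=T, B4=F, B5=S, B5=E, B6=T
run #3 (g=0, t=7) records B1=F, B2=S, B3=T, B4=F, B5=E, B6=T
run #4 (g=-3, t=6) records B1=T, B1=F, B2=S, B2=E, B3=T, B4=T, B4=F, B5=S, B5=E, B6=T
run #5 (g=-3, t=10) records B1=T, B1=F, B2=S, B2=E, B3=T, B4=T, B4=F, B5=S, B5=E, B6=T
run #6 (g=-4, t=10) records B1=T, B1=F, B2=S, B2=E, B3=T, B4=T, B4=F, B5=S, B5=E, B6=F
run #7 (g=1, t=15) records B1=F, B2=S, B3=T, B4=F, B5=E, B6=T
run #8 (g=6, t=13) records B1=F, B2=S, B3=F, B4=T, B4=F, B5=S, B5=E, B6=T
run #9 (g=-1, t=5) records B1=F, B2=S, B3=T, B4=T, B4=F, B5=S, B5=E, B6=T
run #10 (g=1, t=3) records B1=F, B2=S, B3=T, B4=F, B5=E, B6=T
union over the pool: B1=T, B1=F, B2=S, B2=E, B3=T, B3=F, B4=T, B4=F, B5=S, B5=E, B6=T, B6=F
uncovered (0 of 12): none
Answer: none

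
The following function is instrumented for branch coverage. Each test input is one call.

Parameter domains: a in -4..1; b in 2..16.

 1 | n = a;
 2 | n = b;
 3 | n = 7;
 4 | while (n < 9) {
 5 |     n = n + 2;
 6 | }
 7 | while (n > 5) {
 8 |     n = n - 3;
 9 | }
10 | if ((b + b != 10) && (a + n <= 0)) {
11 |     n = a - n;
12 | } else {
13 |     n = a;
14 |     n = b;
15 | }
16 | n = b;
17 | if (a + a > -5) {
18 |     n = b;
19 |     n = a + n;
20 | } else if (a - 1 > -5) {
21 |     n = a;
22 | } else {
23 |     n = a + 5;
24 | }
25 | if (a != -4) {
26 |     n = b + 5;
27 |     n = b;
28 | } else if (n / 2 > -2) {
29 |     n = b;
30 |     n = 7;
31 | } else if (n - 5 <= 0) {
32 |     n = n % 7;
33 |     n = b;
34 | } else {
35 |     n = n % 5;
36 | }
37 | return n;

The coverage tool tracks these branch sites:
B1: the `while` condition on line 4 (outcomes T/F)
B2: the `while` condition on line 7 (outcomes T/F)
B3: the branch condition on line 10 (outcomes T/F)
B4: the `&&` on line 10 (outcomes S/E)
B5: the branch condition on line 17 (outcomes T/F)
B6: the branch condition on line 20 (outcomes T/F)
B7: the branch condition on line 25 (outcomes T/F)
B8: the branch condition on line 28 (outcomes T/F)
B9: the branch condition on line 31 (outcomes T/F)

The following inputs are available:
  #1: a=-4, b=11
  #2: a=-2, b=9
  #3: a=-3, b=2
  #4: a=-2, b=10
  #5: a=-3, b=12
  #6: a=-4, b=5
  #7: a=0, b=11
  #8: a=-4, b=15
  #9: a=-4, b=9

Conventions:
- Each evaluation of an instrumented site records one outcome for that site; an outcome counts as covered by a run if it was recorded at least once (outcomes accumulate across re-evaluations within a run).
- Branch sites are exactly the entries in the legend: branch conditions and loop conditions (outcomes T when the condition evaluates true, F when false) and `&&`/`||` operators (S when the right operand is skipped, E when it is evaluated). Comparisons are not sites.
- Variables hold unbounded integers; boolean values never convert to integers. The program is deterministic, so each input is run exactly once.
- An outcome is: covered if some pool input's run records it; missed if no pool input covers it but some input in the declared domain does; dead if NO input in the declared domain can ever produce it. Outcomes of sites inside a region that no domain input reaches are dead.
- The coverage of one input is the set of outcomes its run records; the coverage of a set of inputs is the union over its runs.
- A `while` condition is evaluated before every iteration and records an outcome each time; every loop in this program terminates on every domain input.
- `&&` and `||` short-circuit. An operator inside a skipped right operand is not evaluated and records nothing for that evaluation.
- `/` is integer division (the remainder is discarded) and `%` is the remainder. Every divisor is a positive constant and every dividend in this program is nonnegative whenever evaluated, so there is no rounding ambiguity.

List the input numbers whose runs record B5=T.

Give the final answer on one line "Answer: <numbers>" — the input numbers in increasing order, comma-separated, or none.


input #1 (a=-4, b=11): never hits B5=T
input #2 (a=-2, b=9): hits B5=T
input #3 (a=-3, b=2): never hits B5=T
input #4 (a=-2, b=10): hits B5=T
input #5 (a=-3, b=12): never hits B5=T
input #6 (a=-4, b=5): never hits B5=T
input #7 (a=0, b=11): hits B5=T
input #8 (a=-4, b=15): never hits B5=T
input #9 (a=-4, b=9): never hits B5=T
Answer: 2, 4, 7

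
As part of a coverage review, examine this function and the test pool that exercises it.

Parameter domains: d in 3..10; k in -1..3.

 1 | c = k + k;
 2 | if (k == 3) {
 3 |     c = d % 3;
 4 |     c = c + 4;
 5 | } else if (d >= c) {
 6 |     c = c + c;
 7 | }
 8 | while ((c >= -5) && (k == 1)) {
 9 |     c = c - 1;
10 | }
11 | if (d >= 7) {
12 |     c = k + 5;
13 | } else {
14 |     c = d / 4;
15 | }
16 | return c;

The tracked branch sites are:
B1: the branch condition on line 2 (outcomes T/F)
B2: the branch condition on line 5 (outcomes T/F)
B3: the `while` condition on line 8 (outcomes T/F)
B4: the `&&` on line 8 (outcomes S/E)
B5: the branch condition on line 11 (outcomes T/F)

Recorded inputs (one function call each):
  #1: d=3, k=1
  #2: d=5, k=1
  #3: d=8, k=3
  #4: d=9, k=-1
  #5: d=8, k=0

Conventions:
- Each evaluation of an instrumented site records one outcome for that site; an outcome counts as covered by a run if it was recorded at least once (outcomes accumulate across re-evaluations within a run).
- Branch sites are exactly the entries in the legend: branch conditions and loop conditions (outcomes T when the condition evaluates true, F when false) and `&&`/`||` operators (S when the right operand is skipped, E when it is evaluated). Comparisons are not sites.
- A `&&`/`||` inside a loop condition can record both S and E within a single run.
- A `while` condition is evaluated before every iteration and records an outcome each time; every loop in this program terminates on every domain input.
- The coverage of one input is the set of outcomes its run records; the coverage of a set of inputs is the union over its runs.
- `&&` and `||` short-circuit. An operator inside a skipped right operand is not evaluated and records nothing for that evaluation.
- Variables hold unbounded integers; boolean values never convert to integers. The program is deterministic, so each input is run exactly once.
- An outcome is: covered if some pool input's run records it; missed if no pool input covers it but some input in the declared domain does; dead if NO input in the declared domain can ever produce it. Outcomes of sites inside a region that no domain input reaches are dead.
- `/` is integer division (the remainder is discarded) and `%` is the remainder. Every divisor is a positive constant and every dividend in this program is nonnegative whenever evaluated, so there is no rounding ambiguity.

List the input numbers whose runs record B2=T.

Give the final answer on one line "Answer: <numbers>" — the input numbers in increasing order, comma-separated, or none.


input #1 (d=3, k=1): covers B2=T
input #2 (d=5, k=1): covers B2=T
input #3 (d=8, k=3): misses B2=T
input #4 (d=9, k=-1): covers B2=T
input #5 (d=8, k=0): covers B2=T
Answer: 1, 2, 4, 5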